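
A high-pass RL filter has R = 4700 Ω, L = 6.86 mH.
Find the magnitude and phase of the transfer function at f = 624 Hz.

Step 1 — Angular frequency: ω = 2π·624 = 3921 rad/s.
Step 2 — Transfer function: H(jω) = jωL/(R + jωL).
Step 3 — Numerator jωL = j·26.9; denominator R + jωL = 4700 + j26.9.
Step 4 — H = 3.275e-05 + j0.005722.
Step 5 — Magnitude: |H| = 0.005722 (-44.8 dB); phase: φ = 89.7°.

|H| = 0.005722 (-44.8 dB), φ = 89.7°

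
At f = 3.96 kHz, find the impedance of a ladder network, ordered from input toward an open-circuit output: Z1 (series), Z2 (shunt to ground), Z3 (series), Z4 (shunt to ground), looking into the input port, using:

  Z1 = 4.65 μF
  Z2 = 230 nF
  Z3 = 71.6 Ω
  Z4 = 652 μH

Step 1 — Angular frequency: ω = 2π·f = 2π·3960 = 2.488e+04 rad/s.
Step 2 — Component impedances:
  Z1: Z = 1/(jωC) = -j/(ω·C) = 0 - j8.643 Ω
  Z2: Z = 1/(jωC) = -j/(ω·C) = 0 - j174.7 Ω
  Z3: Z = R = 71.6 Ω
  Z4: Z = jωL = j·2.488e+04·0.000652 = 0 + j16.22 Ω
Step 3 — Ladder network (open output): work backward from the far end, alternating series and parallel combinations. Z_in = 72.26 - j23.4 Ω = 75.96∠-17.9° Ω.

Z = 72.26 - j23.4 Ω = 75.96∠-17.9° Ω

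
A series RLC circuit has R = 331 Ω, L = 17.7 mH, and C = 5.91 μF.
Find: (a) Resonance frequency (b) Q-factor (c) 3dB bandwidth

Step 1 — Resonance condition Im(Z)=0 gives ω₀ = 1/√(LC).
Step 2 — ω₀ = 1/√(0.0177·5.91e-06) = 3092 rad/s.
Step 3 — f₀ = ω₀/(2π) = 492.1 Hz.
Step 4 — Series Q: Q = ω₀L/R = 3092·0.0177/331 = 0.1653.
Step 5 — 3dB bandwidth: Δω = ω₀/Q = 1.87e+04 rad/s; BW = Δω/(2π) = 2976 Hz.

(a) f₀ = 492.1 Hz  (b) Q = 0.1653  (c) BW = 2976 Hz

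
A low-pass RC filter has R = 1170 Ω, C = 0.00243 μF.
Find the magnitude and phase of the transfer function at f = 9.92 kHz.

Step 1 — Angular frequency: ω = 2π·9920 = 6.233e+04 rad/s.
Step 2 — Transfer function: H(jω) = 1/(1 + jωRC).
Step 3 — Denominator: 1 + jωRC = 1 + j·6.233e+04·1170·2.43e-09 = 1 + j0.1772.
Step 4 — H = 0.9696 - j0.1718.
Step 5 — Magnitude: |H| = 0.9847 (-0.1 dB); phase: φ = -10.0°.

|H| = 0.9847 (-0.1 dB), φ = -10.0°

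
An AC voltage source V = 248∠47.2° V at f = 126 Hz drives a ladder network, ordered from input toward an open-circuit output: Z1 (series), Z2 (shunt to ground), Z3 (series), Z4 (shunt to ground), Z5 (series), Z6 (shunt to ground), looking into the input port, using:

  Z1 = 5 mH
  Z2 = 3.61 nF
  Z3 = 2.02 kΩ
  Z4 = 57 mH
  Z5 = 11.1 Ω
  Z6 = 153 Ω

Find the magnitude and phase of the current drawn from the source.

Step 1 — Angular frequency: ω = 2π·f = 2π·126 = 791.7 rad/s.
Step 2 — Component impedances:
  Z1: Z = jωL = j·791.7·0.005 = 0 + j3.958 Ω
  Z2: Z = 1/(jωC) = -j/(ω·C) = 0 - j3.499e+05 Ω
  Z3: Z = R = 2020 Ω
  Z4: Z = jωL = j·791.7·0.057 = 0 + j45.13 Ω
  Z5: Z = R = 11.1 Ω
  Z6: Z = R = 153 Ω
Step 3 — Ladder network (open output): work backward from the far end, alternating series and parallel combinations. Z_in = 2032 + j34.12 Ω = 2032∠1.0° Ω.
Step 4 — Source phasor: V = 248∠47.2° V = 168.5 + j182 V.
Step 5 — Ohm's law: I = V / Z_total = (168.5 + j182) / (2032 + j34.12) = 0.08441 + j0.08813 A.
Step 6 — Convert to polar: |I| = 0.122 A, ∠I = 46.2°.

I = 0.122∠46.2° A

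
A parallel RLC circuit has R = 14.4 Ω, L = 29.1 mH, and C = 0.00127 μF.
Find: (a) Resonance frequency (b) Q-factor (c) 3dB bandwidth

Step 1 — Resonance: ω₀ = 1/√(LC) = 1/√(0.0291·1.27e-09) = 1.645e+05 rad/s.
Step 2 — f₀ = ω₀/(2π) = 2.618e+04 Hz.
Step 3 — Parallel Q: Q = R/(ω₀L) = 14.4/(1.645e+05·0.0291) = 0.003008.
Step 4 — Bandwidth: Δω = ω₀/Q = 5.468e+07 rad/s; BW = Δω/(2π) = 8.703e+06 Hz.

(a) f₀ = 2.618e+04 Hz  (b) Q = 0.003008  (c) BW = 8.703e+06 Hz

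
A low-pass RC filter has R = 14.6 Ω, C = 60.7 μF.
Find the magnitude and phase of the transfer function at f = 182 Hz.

Step 1 — Angular frequency: ω = 2π·182 = 1144 rad/s.
Step 2 — Transfer function: H(jω) = 1/(1 + jωRC).
Step 3 — Denominator: 1 + jωRC = 1 + j·1144·14.6·6.07e-05 = 1 + j1.013.
Step 4 — H = 0.4933 - j0.5.
Step 5 — Magnitude: |H| = 0.7024 (-3.1 dB); phase: φ = -45.4°.

|H| = 0.7024 (-3.1 dB), φ = -45.4°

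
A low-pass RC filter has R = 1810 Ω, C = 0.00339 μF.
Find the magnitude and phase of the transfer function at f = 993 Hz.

Step 1 — Angular frequency: ω = 2π·993 = 6239 rad/s.
Step 2 — Transfer function: H(jω) = 1/(1 + jωRC).
Step 3 — Denominator: 1 + jωRC = 1 + j·6239·1810·3.39e-09 = 1 + j0.03828.
Step 4 — H = 0.9985 - j0.03823.
Step 5 — Magnitude: |H| = 0.9993 (-0.0 dB); phase: φ = -2.2°.

|H| = 0.9993 (-0.0 dB), φ = -2.2°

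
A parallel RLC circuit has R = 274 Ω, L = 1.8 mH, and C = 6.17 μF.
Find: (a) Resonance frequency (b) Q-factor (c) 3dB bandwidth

Step 1 — Resonance: ω₀ = 1/√(LC) = 1/√(0.0018·6.17e-06) = 9489 rad/s.
Step 2 — f₀ = ω₀/(2π) = 1510 Hz.
Step 3 — Parallel Q: Q = R/(ω₀L) = 274/(9489·0.0018) = 16.04.
Step 4 — Bandwidth: Δω = ω₀/Q = 591.5 rad/s; BW = Δω/(2π) = 94.14 Hz.

(a) f₀ = 1510 Hz  (b) Q = 16.04  (c) BW = 94.14 Hz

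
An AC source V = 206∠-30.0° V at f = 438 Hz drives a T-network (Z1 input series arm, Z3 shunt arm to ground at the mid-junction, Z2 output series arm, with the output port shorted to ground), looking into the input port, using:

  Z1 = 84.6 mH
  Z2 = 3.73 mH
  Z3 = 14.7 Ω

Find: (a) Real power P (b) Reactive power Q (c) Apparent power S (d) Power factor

Step 1 — Angular frequency: ω = 2π·f = 2π·438 = 2752 rad/s.
Step 2 — Component impedances:
  Z1: Z = jωL = j·2752·0.0846 = 0 + j232.8 Ω
  Z2: Z = jωL = j·2752·0.00373 = 0 + j10.27 Ω
  Z3: Z = R = 14.7 Ω
Step 3 — With the output port shorted to ground, the output series arm Z2 runs from the junction to ground; the shunt arm Z3 also runs from the junction to ground. They appear in parallel: Z3 || Z2 = 4.819 + j6.9 Ω.
Step 4 — Series with input arm Z1: Z_in = Z1 + (Z3 || Z2) = 4.819 + j239.7 Ω = 239.8∠88.8° Ω.
Step 5 — Source phasor: V = 206∠-30.0° V = 178.4 - j103 V.
Step 6 — Current: I = V / Z = -0.4145 - j0.7525 A = 0.8592∠-118.8° A.
Step 7 — Complex power: S = V·I* = 3.557 + j176.9 VA.
Step 8 — Real power: P = Re(S) = 3.557 W.
Step 9 — Reactive power: Q = Im(S) = 176.9 VAR.
Step 10 — Apparent power: |S| = 177 VA.
Step 11 — Power factor: PF = P/|S| = 0.0201 (lagging).

(a) P = 3.557 W  (b) Q = 176.9 VAR  (c) S = 177 VA  (d) PF = 0.0201 (lagging)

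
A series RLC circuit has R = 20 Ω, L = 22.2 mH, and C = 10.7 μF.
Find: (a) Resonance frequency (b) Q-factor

Step 1 — Resonance condition Im(Z)=0 gives ω₀ = 1/√(LC).
Step 2 — ω₀ = 1/√(0.0222·1.07e-05) = 2052 rad/s.
Step 3 — f₀ = ω₀/(2π) = 326.6 Hz.
Step 4 — Series Q: Q = ω₀L/R = 2052·0.0222/20 = 2.277.

(a) f₀ = 326.6 Hz  (b) Q = 2.277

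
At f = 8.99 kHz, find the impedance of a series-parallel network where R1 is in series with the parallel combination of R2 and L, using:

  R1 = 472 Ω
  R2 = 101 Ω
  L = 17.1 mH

Step 1 — Angular frequency: ω = 2π·f = 2π·8990 = 5.649e+04 rad/s.
Step 2 — Component impedances:
  R1: Z = R = 472 Ω
  R2: Z = R = 101 Ω
  L: Z = jωL = j·5.649e+04·0.0171 = 0 + j965.9 Ω
Step 3 — Parallel branch: R2 || L = 1/(1/R2 + 1/L) = 99.91 + j10.45 Ω.
Step 4 — Series with R1: Z_total = R1 + (R2 || L) = 571.9 + j10.45 Ω = 572∠1.0° Ω.

Z = 571.9 + j10.45 Ω = 572∠1.0° Ω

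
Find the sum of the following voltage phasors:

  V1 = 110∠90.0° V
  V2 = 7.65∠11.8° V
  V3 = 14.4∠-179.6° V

Step 1 — Convert each phasor to rectangular form:
  V1 = 110·(cos(90.0°) + j·sin(90.0°)) = 0 + j110 V
  V2 = 7.65·(cos(11.8°) + j·sin(11.8°)) = 7.488 + j1.564 V
  V3 = 14.4·(cos(-179.6°) + j·sin(-179.6°)) = -14.4 - j0.1005 V
Step 2 — Sum components: V_total = -6.911 + j111.5 V.
Step 3 — Convert to polar: |V_total| = 111.7 V, ∠V_total = 93.5°.

V_total = 111.7∠93.5° V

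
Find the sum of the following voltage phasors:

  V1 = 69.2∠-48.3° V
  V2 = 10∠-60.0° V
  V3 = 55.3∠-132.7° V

Step 1 — Convert each phasor to rectangular form:
  V1 = 69.2·(cos(-48.3°) + j·sin(-48.3°)) = 46.03 - j51.67 V
  V2 = 10·(cos(-60.0°) + j·sin(-60.0°)) = 5 - j8.66 V
  V3 = 55.3·(cos(-132.7°) + j·sin(-132.7°)) = -37.5 - j40.64 V
Step 2 — Sum components: V_total = 13.53 - j101 V.
Step 3 — Convert to polar: |V_total| = 101.9 V, ∠V_total = -82.4°.

V_total = 101.9∠-82.4° V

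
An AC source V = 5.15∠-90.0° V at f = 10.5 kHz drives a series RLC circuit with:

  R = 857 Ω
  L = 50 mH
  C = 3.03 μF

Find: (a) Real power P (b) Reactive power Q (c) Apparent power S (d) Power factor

Step 1 — Angular frequency: ω = 2π·f = 2π·1.05e+04 = 6.597e+04 rad/s.
Step 2 — Component impedances:
  R: Z = R = 857 Ω
  L: Z = jωL = j·6.597e+04·0.05 = 0 + j3299 Ω
  C: Z = 1/(jωC) = -j/(ω·C) = 0 - j5.003 Ω
Step 3 — Series combination: Z_total = R + L + C = 857 + j3294 Ω = 3403∠75.4° Ω.
Step 4 — Source phasor: V = 5.15∠-90.0° V = 0 - j5.15 V.
Step 5 — Current: I = V / Z = -0.001464 - j0.000381 A = 0.001513∠-165.4° A.
Step 6 — Complex power: S = V·I* = 0.001962 + j0.007542 VA.
Step 7 — Real power: P = Re(S) = 0.001962 W.
Step 8 — Reactive power: Q = Im(S) = 0.007542 VAR.
Step 9 — Apparent power: |S| = 0.007793 VA.
Step 10 — Power factor: PF = P/|S| = 0.2518 (lagging).

(a) P = 0.001962 W  (b) Q = 0.007542 VAR  (c) S = 0.007793 VA  (d) PF = 0.2518 (lagging)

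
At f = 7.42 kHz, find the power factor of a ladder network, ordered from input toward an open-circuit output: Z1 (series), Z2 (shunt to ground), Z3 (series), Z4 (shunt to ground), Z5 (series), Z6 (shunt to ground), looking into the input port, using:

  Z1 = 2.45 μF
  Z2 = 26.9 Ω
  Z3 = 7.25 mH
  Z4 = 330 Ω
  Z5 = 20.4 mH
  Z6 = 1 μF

Step 1 — Angular frequency: ω = 2π·f = 2π·7420 = 4.662e+04 rad/s.
Step 2 — Component impedances:
  Z1: Z = 1/(jωC) = -j/(ω·C) = 0 - j8.755 Ω
  Z2: Z = R = 26.9 Ω
  Z3: Z = jωL = j·4.662e+04·0.00725 = 0 + j338 Ω
  Z4: Z = R = 330 Ω
  Z5: Z = jωL = j·4.662e+04·0.0204 = 0 + j951.1 Ω
  Z6: Z = 1/(jωC) = -j/(ω·C) = 0 - j21.45 Ω
Step 3 — Ladder network (open output): work backward from the far end, alternating series and parallel combinations. Z_in = 26.12 - j7.681 Ω = 27.23∠-16.4° Ω.
Step 4 — Power factor: PF = cos(φ) = Re(Z)/|Z| = 26.122/27.228 = 0.9594.
Step 5 — Type: Im(Z) = -7.681 ⇒ leading (phase φ = -16.4°).

PF = 0.9594 (leading, φ = -16.4°)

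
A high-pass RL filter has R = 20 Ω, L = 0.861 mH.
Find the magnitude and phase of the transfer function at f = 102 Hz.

Step 1 — Angular frequency: ω = 2π·102 = 640.9 rad/s.
Step 2 — Transfer function: H(jω) = jωL/(R + jωL).
Step 3 — Numerator jωL = j·0.5518; denominator R + jωL = 20 + j0.5518.
Step 4 — H = 0.0007606 + j0.02757.
Step 5 — Magnitude: |H| = 0.02758 (-31.2 dB); phase: φ = 88.4°.

|H| = 0.02758 (-31.2 dB), φ = 88.4°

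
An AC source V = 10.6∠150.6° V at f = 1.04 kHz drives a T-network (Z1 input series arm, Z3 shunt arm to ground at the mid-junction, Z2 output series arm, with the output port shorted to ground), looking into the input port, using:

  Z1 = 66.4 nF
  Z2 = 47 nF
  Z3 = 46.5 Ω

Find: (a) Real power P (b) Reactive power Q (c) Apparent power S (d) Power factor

Step 1 — Angular frequency: ω = 2π·f = 2π·1040 = 6535 rad/s.
Step 2 — Component impedances:
  Z1: Z = 1/(jωC) = -j/(ω·C) = 0 - j2305 Ω
  Z2: Z = 1/(jωC) = -j/(ω·C) = 0 - j3256 Ω
  Z3: Z = R = 46.5 Ω
Step 3 — With the output port shorted to ground, the output series arm Z2 runs from the junction to ground; the shunt arm Z3 also runs from the junction to ground. They appear in parallel: Z3 || Z2 = 46.49 - j0.6639 Ω.
Step 4 — Series with input arm Z1: Z_in = Z1 + (Z3 || Z2) = 46.49 - j2305 Ω = 2306∠-88.8° Ω.
Step 5 — Source phasor: V = 10.6∠150.6° V = -9.235 + j5.204 V.
Step 6 — Current: I = V / Z = -0.002337 - j0.003959 A = 0.004597∠-120.6° A.
Step 7 — Complex power: S = V·I* = 0.0009825 - j0.04872 VA.
Step 8 — Real power: P = Re(S) = 0.0009825 W.
Step 9 — Reactive power: Q = Im(S) = -0.04872 VAR.
Step 10 — Apparent power: |S| = 0.04873 VA.
Step 11 — Power factor: PF = P/|S| = 0.02016 (leading).

(a) P = 0.0009825 W  (b) Q = -0.04872 VAR  (c) S = 0.04873 VA  (d) PF = 0.02016 (leading)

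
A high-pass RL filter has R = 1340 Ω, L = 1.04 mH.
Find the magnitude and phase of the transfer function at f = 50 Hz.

Step 1 — Angular frequency: ω = 2π·50 = 314.2 rad/s.
Step 2 — Transfer function: H(jω) = jωL/(R + jωL).
Step 3 — Numerator jωL = j·0.3267; denominator R + jωL = 1340 + j0.3267.
Step 4 — H = 5.945e-08 + j0.0002438.
Step 5 — Magnitude: |H| = 0.0002438 (-72.3 dB); phase: φ = 90.0°.

|H| = 0.0002438 (-72.3 dB), φ = 90.0°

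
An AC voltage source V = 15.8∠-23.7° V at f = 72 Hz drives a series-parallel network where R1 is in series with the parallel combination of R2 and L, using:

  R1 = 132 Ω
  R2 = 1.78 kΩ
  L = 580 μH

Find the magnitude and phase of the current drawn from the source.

Step 1 — Angular frequency: ω = 2π·f = 2π·72 = 452.4 rad/s.
Step 2 — Component impedances:
  R1: Z = R = 132 Ω
  R2: Z = R = 1780 Ω
  L: Z = jωL = j·452.4·0.00058 = 0 + j0.2624 Ω
Step 3 — Parallel branch: R2 || L = 1/(1/R2 + 1/L) = 3.868e-05 + j0.2624 Ω.
Step 4 — Series with R1: Z_total = R1 + (R2 || L) = 132 + j0.2624 Ω = 132∠0.1° Ω.
Step 5 — Source phasor: V = 15.8∠-23.7° V = 14.47 - j6.351 V.
Step 6 — Ohm's law: I = V / Z_total = (14.47 - j6.351) / (132 + j0.2624) = 0.1095 - j0.04833 A.
Step 7 — Convert to polar: |I| = 0.1197 A, ∠I = -23.8°.

I = 0.1197∠-23.8° A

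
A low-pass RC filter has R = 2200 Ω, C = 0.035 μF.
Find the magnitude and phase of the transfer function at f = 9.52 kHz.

Step 1 — Angular frequency: ω = 2π·9520 = 5.982e+04 rad/s.
Step 2 — Transfer function: H(jω) = 1/(1 + jωRC).
Step 3 — Denominator: 1 + jωRC = 1 + j·5.982e+04·2200·3.5e-08 = 1 + j4.606.
Step 4 — H = 0.04502 - j0.2073.
Step 5 — Magnitude: |H| = 0.2122 (-13.5 dB); phase: φ = -77.8°.

|H| = 0.2122 (-13.5 dB), φ = -77.8°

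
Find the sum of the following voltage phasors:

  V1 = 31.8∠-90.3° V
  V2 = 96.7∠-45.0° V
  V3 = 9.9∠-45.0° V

Step 1 — Convert each phasor to rectangular form:
  V1 = 31.8·(cos(-90.3°) + j·sin(-90.3°)) = -0.1665 - j31.8 V
  V2 = 96.7·(cos(-45.0°) + j·sin(-45.0°)) = 68.38 - j68.38 V
  V3 = 9.9·(cos(-45.0°) + j·sin(-45.0°)) = 7 - j7 V
Step 2 — Sum components: V_total = 75.21 - j107.2 V.
Step 3 — Convert to polar: |V_total| = 130.9 V, ∠V_total = -54.9°.

V_total = 130.9∠-54.9° V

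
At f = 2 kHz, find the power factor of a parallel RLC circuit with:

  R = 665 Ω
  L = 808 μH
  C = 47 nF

Step 1 — Angular frequency: ω = 2π·f = 2π·2000 = 1.257e+04 rad/s.
Step 2 — Component impedances:
  R: Z = R = 665 Ω
  L: Z = jωL = j·1.257e+04·0.000808 = 0 + j10.15 Ω
  C: Z = 1/(jωC) = -j/(ω·C) = 0 - j1693 Ω
Step 3 — Parallel combination: 1/Z_total = 1/R + 1/L + 1/C; Z_total = 0.1569 + j10.21 Ω = 10.21∠89.1° Ω.
Step 4 — Power factor: PF = cos(φ) = Re(Z)/|Z| = 0.15687/10.214 = 0.01536.
Step 5 — Type: Im(Z) = 10.21 ⇒ lagging (phase φ = 89.1°).

PF = 0.01536 (lagging, φ = 89.1°)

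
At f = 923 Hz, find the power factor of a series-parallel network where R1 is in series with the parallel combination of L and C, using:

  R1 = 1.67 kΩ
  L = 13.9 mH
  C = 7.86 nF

Step 1 — Angular frequency: ω = 2π·f = 2π·923 = 5799 rad/s.
Step 2 — Component impedances:
  R1: Z = R = 1670 Ω
  L: Z = jωL = j·5799·0.0139 = 0 + j80.61 Ω
  C: Z = 1/(jωC) = -j/(ω·C) = 0 - j2.194e+04 Ω
Step 3 — Parallel branch: L || C = 1/(1/L + 1/C) = 0 + j80.91 Ω.
Step 4 — Series with R1: Z_total = R1 + (L || C) = 1670 + j80.91 Ω = 1672∠2.8° Ω.
Step 5 — Power factor: PF = cos(φ) = Re(Z)/|Z| = 1670/1672 = 0.9988.
Step 6 — Type: Im(Z) = 80.91 ⇒ lagging (phase φ = 2.8°).

PF = 0.9988 (lagging, φ = 2.8°)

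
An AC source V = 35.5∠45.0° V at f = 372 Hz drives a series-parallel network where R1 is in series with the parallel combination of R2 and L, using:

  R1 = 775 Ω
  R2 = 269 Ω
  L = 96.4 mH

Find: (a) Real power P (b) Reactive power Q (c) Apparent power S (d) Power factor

Step 1 — Angular frequency: ω = 2π·f = 2π·372 = 2337 rad/s.
Step 2 — Component impedances:
  R1: Z = R = 775 Ω
  R2: Z = R = 269 Ω
  L: Z = jωL = j·2337·0.0964 = 0 + j225.3 Ω
Step 3 — Parallel branch: R2 || L = 1/(1/R2 + 1/L) = 110.9 + j132.4 Ω.
Step 4 — Series with R1: Z_total = R1 + (R2 || L) = 885.9 + j132.4 Ω = 895.8∠8.5° Ω.
Step 5 — Source phasor: V = 35.5∠45.0° V = 25.1 + j25.1 V.
Step 6 — Current: I = V / Z = 0.03186 + j0.02357 A = 0.03963∠36.5° A.
Step 7 — Complex power: S = V·I* = 1.391 + j0.208 VA.
Step 8 — Real power: P = Re(S) = 1.391 W.
Step 9 — Reactive power: Q = Im(S) = 0.208 VAR.
Step 10 — Apparent power: |S| = 1.407 VA.
Step 11 — Power factor: PF = P/|S| = 0.989 (lagging).

(a) P = 1.391 W  (b) Q = 0.208 VAR  (c) S = 1.407 VA  (d) PF = 0.989 (lagging)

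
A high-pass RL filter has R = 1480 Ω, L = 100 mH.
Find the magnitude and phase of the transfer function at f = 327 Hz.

Step 1 — Angular frequency: ω = 2π·327 = 2055 rad/s.
Step 2 — Transfer function: H(jω) = jωL/(R + jωL).
Step 3 — Numerator jωL = j·205.5; denominator R + jωL = 1480 + j205.5.
Step 4 — H = 0.01891 + j0.1362.
Step 5 — Magnitude: |H| = 0.1375 (-17.2 dB); phase: φ = 82.1°.

|H| = 0.1375 (-17.2 dB), φ = 82.1°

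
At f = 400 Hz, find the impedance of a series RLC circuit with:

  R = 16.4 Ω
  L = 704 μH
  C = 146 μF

Step 1 — Angular frequency: ω = 2π·f = 2π·400 = 2513 rad/s.
Step 2 — Component impedances:
  R: Z = R = 16.4 Ω
  L: Z = jωL = j·2513·0.000704 = 0 + j1.769 Ω
  C: Z = 1/(jωC) = -j/(ω·C) = 0 - j2.725 Ω
Step 3 — Series combination: Z_total = R + L + C = 16.4 - j0.9559 Ω = 16.43∠-3.3° Ω.

Z = 16.4 - j0.9559 Ω = 16.43∠-3.3° Ω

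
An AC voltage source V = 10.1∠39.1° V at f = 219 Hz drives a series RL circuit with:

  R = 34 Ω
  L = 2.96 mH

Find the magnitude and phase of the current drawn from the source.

Step 1 — Angular frequency: ω = 2π·f = 2π·219 = 1376 rad/s.
Step 2 — Component impedances:
  R: Z = R = 34 Ω
  L: Z = jωL = j·1376·0.00296 = 0 + j4.073 Ω
Step 3 — Series combination: Z_total = R + L = 34 + j4.073 Ω = 34.24∠6.8° Ω.
Step 4 — Source phasor: V = 10.1∠39.1° V = 7.838 + j6.37 V.
Step 5 — Ohm's law: I = V / Z_total = (7.838 + j6.37) / (34 + j4.073) = 0.2494 + j0.1575 A.
Step 6 — Convert to polar: |I| = 0.2949 A, ∠I = 32.3°.

I = 0.2949∠32.3° A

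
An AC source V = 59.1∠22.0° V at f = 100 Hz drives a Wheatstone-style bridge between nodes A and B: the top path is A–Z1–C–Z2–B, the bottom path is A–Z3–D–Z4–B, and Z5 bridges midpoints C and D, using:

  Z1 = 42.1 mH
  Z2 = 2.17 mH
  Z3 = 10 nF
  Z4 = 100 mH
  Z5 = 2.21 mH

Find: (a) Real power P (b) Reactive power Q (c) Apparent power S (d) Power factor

Step 1 — Angular frequency: ω = 2π·f = 2π·100 = 628.3 rad/s.
Step 2 — Component impedances:
  Z1: Z = jωL = j·628.3·0.0421 = 0 + j26.45 Ω
  Z2: Z = jωL = j·628.3·0.00217 = 0 + j1.363 Ω
  Z3: Z = 1/(jωC) = -j/(ω·C) = 0 - j1.592e+05 Ω
  Z4: Z = jωL = j·628.3·0.1 = 0 + j62.83 Ω
  Z5: Z = jωL = j·628.3·0.00221 = 0 + j1.389 Ω
Step 3 — Bridge requires nodal analysis (the Z5 bridge couples midpoints C and D, so the two paths cannot be reduced to a simple series/parallel combination). Setting node B to ground and injecting 1 A at node A, the 3-node admittance system at A, C, D solves to V_A = Z_AB = 0 + j27.79 Ω = 27.79∠90.0° Ω.
Step 4 — Source phasor: V = 59.1∠22.0° V = 54.8 + j22.14 V.
Step 5 — Current: I = V / Z = 0.7966 - j1.972 A = 2.127∠-68.0° A.
Step 6 — Complex power: S = V·I* = 0 + j125.7 VA.
Step 7 — Real power: P = Re(S) = 0 W.
Step 8 — Reactive power: Q = Im(S) = 125.7 VAR.
Step 9 — Apparent power: |S| = 125.7 VA.
Step 10 — Power factor: PF = P/|S| = 0 (lagging).

(a) P = 0 W  (b) Q = 125.7 VAR  (c) S = 125.7 VA  (d) PF = 0 (lagging)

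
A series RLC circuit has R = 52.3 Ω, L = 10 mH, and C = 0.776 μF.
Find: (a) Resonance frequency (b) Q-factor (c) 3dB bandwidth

Step 1 — Resonance condition Im(Z)=0 gives ω₀ = 1/√(LC).
Step 2 — ω₀ = 1/√(0.01·7.76e-07) = 1.135e+04 rad/s.
Step 3 — f₀ = ω₀/(2π) = 1807 Hz.
Step 4 — Series Q: Q = ω₀L/R = 1.135e+04·0.01/52.3 = 2.171.
Step 5 — 3dB bandwidth: Δω = ω₀/Q = 5230 rad/s; BW = Δω/(2π) = 832.4 Hz.

(a) f₀ = 1807 Hz  (b) Q = 2.171  (c) BW = 832.4 Hz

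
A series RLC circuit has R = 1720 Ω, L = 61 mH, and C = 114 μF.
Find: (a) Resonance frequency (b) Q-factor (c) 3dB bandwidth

Step 1 — Resonance: ω₀ = 1/√(LC) = 1/√(0.061·0.000114) = 379.2 rad/s.
Step 2 — f₀ = ω₀/(2π) = 60.35 Hz.
Step 3 — Series Q: Q = ω₀L/R = 379.2·0.061/1720 = 0.01345.
Step 4 — Bandwidth: Δω = ω₀/Q = 2.82e+04 rad/s; BW = Δω/(2π) = 4488 Hz.

(a) f₀ = 60.35 Hz  (b) Q = 0.01345  (c) BW = 4488 Hz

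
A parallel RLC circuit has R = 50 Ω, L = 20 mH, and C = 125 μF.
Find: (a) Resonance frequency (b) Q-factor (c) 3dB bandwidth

Step 1 — Resonance: ω₀ = 1/√(LC) = 1/√(0.02·0.000125) = 632.5 rad/s.
Step 2 — f₀ = ω₀/(2π) = 100.7 Hz.
Step 3 — Parallel Q: Q = R/(ω₀L) = 50/(632.5·0.02) = 3.953.
Step 4 — Bandwidth: Δω = ω₀/Q = 160 rad/s; BW = Δω/(2π) = 25.46 Hz.

(a) f₀ = 100.7 Hz  (b) Q = 3.953  (c) BW = 25.46 Hz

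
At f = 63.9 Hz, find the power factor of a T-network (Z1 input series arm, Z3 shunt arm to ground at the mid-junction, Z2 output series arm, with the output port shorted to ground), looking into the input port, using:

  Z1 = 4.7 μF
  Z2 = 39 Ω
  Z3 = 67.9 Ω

Step 1 — Angular frequency: ω = 2π·f = 2π·63.9 = 401.5 rad/s.
Step 2 — Component impedances:
  Z1: Z = 1/(jωC) = -j/(ω·C) = 0 - j529.9 Ω
  Z2: Z = R = 39 Ω
  Z3: Z = R = 67.9 Ω
Step 3 — With the output port shorted to ground, the output series arm Z2 runs from the junction to ground; the shunt arm Z3 also runs from the junction to ground. They appear in parallel: Z3 || Z2 = 24.77 Ω.
Step 4 — Series with input arm Z1: Z_in = Z1 + (Z3 || Z2) = 24.77 - j529.9 Ω = 530.5∠-87.3° Ω.
Step 5 — Power factor: PF = cos(φ) = Re(Z)/|Z| = 24.77/530.5 = 0.04669.
Step 6 — Type: Im(Z) = -529.9 ⇒ leading (phase φ = -87.3°).

PF = 0.04669 (leading, φ = -87.3°)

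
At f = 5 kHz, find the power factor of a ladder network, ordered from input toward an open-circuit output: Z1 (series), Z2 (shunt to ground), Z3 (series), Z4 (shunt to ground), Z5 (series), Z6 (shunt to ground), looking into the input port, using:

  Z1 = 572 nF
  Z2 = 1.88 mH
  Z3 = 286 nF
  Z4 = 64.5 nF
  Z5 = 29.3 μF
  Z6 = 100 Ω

Step 1 — Angular frequency: ω = 2π·f = 2π·5000 = 3.142e+04 rad/s.
Step 2 — Component impedances:
  Z1: Z = 1/(jωC) = -j/(ω·C) = 0 - j55.65 Ω
  Z2: Z = jωL = j·3.142e+04·0.00188 = 0 + j59.06 Ω
  Z3: Z = 1/(jωC) = -j/(ω·C) = 0 - j111.3 Ω
  Z4: Z = 1/(jωC) = -j/(ω·C) = 0 - j493.5 Ω
  Z5: Z = 1/(jωC) = -j/(ω·C) = 0 - j1.086 Ω
  Z6: Z = R = 100 Ω
Step 3 — Ladder network (open output): work backward from the far end, alternating series and parallel combinations. Z_in = 23.13 + j20.98 Ω = 31.22∠42.2° Ω.
Step 4 — Power factor: PF = cos(φ) = Re(Z)/|Z| = 23.125/31.224 = 0.7406.
Step 5 — Type: Im(Z) = 20.98 ⇒ lagging (phase φ = 42.2°).

PF = 0.7406 (lagging, φ = 42.2°)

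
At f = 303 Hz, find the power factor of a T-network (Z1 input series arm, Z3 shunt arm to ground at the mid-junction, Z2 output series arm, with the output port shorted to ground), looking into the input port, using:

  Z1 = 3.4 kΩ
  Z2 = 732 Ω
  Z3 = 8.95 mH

Step 1 — Angular frequency: ω = 2π·f = 2π·303 = 1904 rad/s.
Step 2 — Component impedances:
  Z1: Z = R = 3400 Ω
  Z2: Z = R = 732 Ω
  Z3: Z = jωL = j·1904·0.00895 = 0 + j17.04 Ω
Step 3 — With the output port shorted to ground, the output series arm Z2 runs from the junction to ground; the shunt arm Z3 also runs from the junction to ground. They appear in parallel: Z3 || Z2 = 0.3964 + j17.03 Ω.
Step 4 — Series with input arm Z1: Z_in = Z1 + (Z3 || Z2) = 3400 + j17.03 Ω = 3400∠0.3° Ω.
Step 5 — Power factor: PF = cos(φ) = Re(Z)/|Z| = 3400/3400 = 1.
Step 6 — Type: Im(Z) = 17.03 ⇒ lagging (phase φ = 0.3°).

PF = 1 (lagging, φ = 0.3°)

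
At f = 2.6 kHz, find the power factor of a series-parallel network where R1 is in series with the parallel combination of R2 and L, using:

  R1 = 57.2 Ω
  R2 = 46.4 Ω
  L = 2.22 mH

Step 1 — Angular frequency: ω = 2π·f = 2π·2600 = 1.634e+04 rad/s.
Step 2 — Component impedances:
  R1: Z = R = 57.2 Ω
  R2: Z = R = 46.4 Ω
  L: Z = jωL = j·1.634e+04·0.00222 = 0 + j36.27 Ω
Step 3 — Parallel branch: R2 || L = 1/(1/R2 + 1/L) = 17.6 + j22.51 Ω.
Step 4 — Series with R1: Z_total = R1 + (R2 || L) = 74.8 + j22.51 Ω = 78.11∠16.8° Ω.
Step 5 — Power factor: PF = cos(φ) = Re(Z)/|Z| = 74.8/78.11 = 0.9576.
Step 6 — Type: Im(Z) = 22.51 ⇒ lagging (phase φ = 16.8°).

PF = 0.9576 (lagging, φ = 16.8°)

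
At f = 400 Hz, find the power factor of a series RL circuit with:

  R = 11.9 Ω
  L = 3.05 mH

Step 1 — Angular frequency: ω = 2π·f = 2π·400 = 2513 rad/s.
Step 2 — Component impedances:
  R: Z = R = 11.9 Ω
  L: Z = jωL = j·2513·0.00305 = 0 + j7.665 Ω
Step 3 — Series combination: Z_total = R + L = 11.9 + j7.665 Ω = 14.16∠32.8° Ω.
Step 4 — Power factor: PF = cos(φ) = Re(Z)/|Z| = 11.9/14.155 = 0.8407.
Step 5 — Type: Im(Z) = 7.665 ⇒ lagging (phase φ = 32.8°).

PF = 0.8407 (lagging, φ = 32.8°)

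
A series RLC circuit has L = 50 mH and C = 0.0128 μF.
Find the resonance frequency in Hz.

Step 1 — Resonance condition Im(Z)=0 gives ω₀ = 1/√(LC).
Step 2 — ω₀ = 1/√(0.05·1.28e-08) = 3.953e+04 rad/s.
Step 3 — f₀ = ω₀/(2π) = 6291 Hz.

f₀ = 6291 Hz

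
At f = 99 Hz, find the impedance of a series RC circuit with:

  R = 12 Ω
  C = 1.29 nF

Step 1 — Angular frequency: ω = 2π·f = 2π·99 = 622 rad/s.
Step 2 — Component impedances:
  R: Z = R = 12 Ω
  C: Z = 1/(jωC) = -j/(ω·C) = 0 - j1.246e+06 Ω
Step 3 — Series combination: Z_total = R + C = 12 - j1.246e+06 Ω = 1.246e+06∠-90.0° Ω.

Z = 12 - j1.246e+06 Ω = 1.246e+06∠-90.0° Ω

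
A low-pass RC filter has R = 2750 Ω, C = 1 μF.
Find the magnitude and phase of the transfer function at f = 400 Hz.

Step 1 — Angular frequency: ω = 2π·400 = 2513 rad/s.
Step 2 — Transfer function: H(jω) = 1/(1 + jωRC).
Step 3 — Denominator: 1 + jωRC = 1 + j·2513·2750·1e-06 = 1 + j6.912.
Step 4 — H = 0.0205 - j0.1417.
Step 5 — Magnitude: |H| = 0.1432 (-16.9 dB); phase: φ = -81.8°.

|H| = 0.1432 (-16.9 dB), φ = -81.8°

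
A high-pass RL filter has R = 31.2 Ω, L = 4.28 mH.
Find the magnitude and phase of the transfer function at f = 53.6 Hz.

Step 1 — Angular frequency: ω = 2π·53.6 = 336.8 rad/s.
Step 2 — Transfer function: H(jω) = jωL/(R + jωL).
Step 3 — Numerator jωL = j·1.441; denominator R + jωL = 31.2 + j1.441.
Step 4 — H = 0.00213 + j0.0461.
Step 5 — Magnitude: |H| = 0.04615 (-26.7 dB); phase: φ = 87.4°.

|H| = 0.04615 (-26.7 dB), φ = 87.4°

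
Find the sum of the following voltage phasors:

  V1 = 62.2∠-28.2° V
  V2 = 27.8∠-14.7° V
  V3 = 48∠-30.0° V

Step 1 — Convert each phasor to rectangular form:
  V1 = 62.2·(cos(-28.2°) + j·sin(-28.2°)) = 54.82 - j29.39 V
  V2 = 27.8·(cos(-14.7°) + j·sin(-14.7°)) = 26.89 - j7.054 V
  V3 = 48·(cos(-30.0°) + j·sin(-30.0°)) = 41.57 - j24 V
Step 2 — Sum components: V_total = 123.3 - j60.45 V.
Step 3 — Convert to polar: |V_total| = 137.3 V, ∠V_total = -26.1°.

V_total = 137.3∠-26.1° V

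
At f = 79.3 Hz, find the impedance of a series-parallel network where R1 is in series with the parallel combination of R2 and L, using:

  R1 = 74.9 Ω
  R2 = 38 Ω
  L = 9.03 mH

Step 1 — Angular frequency: ω = 2π·f = 2π·79.3 = 498.3 rad/s.
Step 2 — Component impedances:
  R1: Z = R = 74.9 Ω
  R2: Z = R = 38 Ω
  L: Z = jωL = j·498.3·0.00903 = 0 + j4.499 Ω
Step 3 — Parallel branch: R2 || L = 1/(1/R2 + 1/L) = 0.5254 + j4.437 Ω.
Step 4 — Series with R1: Z_total = R1 + (R2 || L) = 75.43 + j4.437 Ω = 75.56∠3.4° Ω.

Z = 75.43 + j4.437 Ω = 75.56∠3.4° Ω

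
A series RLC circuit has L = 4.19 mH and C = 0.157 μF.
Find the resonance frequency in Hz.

Step 1 — Resonance condition Im(Z)=0 gives ω₀ = 1/√(LC).
Step 2 — ω₀ = 1/√(0.00419·1.57e-07) = 3.899e+04 rad/s.
Step 3 — f₀ = ω₀/(2π) = 6205 Hz.

f₀ = 6205 Hz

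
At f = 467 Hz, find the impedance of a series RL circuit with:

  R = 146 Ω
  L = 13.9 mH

Step 1 — Angular frequency: ω = 2π·f = 2π·467 = 2934 rad/s.
Step 2 — Component impedances:
  R: Z = R = 146 Ω
  L: Z = jωL = j·2934·0.0139 = 0 + j40.79 Ω
Step 3 — Series combination: Z_total = R + L = 146 + j40.79 Ω = 151.6∠15.6° Ω.

Z = 146 + j40.79 Ω = 151.6∠15.6° Ω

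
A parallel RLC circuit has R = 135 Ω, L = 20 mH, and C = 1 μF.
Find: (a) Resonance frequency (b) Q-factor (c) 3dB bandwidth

Step 1 — Resonance: ω₀ = 1/√(LC) = 1/√(0.02·1e-06) = 7071 rad/s.
Step 2 — f₀ = ω₀/(2π) = 1125 Hz.
Step 3 — Parallel Q: Q = R/(ω₀L) = 135/(7071·0.02) = 0.9546.
Step 4 — Bandwidth: Δω = ω₀/Q = 7407 rad/s; BW = Δω/(2π) = 1179 Hz.

(a) f₀ = 1125 Hz  (b) Q = 0.9546  (c) BW = 1179 Hz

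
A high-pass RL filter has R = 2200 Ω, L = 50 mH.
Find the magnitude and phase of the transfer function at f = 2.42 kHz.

Step 1 — Angular frequency: ω = 2π·2420 = 1.521e+04 rad/s.
Step 2 — Transfer function: H(jω) = jωL/(R + jωL).
Step 3 — Numerator jωL = j·760.3; denominator R + jωL = 2200 + j760.3.
Step 4 — H = 0.1067 + j0.3087.
Step 5 — Magnitude: |H| = 0.3266 (-9.7 dB); phase: φ = 70.9°.

|H| = 0.3266 (-9.7 dB), φ = 70.9°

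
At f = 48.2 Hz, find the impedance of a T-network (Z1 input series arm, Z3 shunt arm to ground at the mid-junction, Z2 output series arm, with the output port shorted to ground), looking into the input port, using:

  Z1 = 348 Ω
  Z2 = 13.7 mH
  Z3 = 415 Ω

Step 1 — Angular frequency: ω = 2π·f = 2π·48.2 = 302.8 rad/s.
Step 2 — Component impedances:
  Z1: Z = R = 348 Ω
  Z2: Z = jωL = j·302.8·0.0137 = 0 + j4.149 Ω
  Z3: Z = R = 415 Ω
Step 3 — With the output port shorted to ground, the output series arm Z2 runs from the junction to ground; the shunt arm Z3 also runs from the junction to ground. They appear in parallel: Z3 || Z2 = 0.04148 + j4.149 Ω.
Step 4 — Series with input arm Z1: Z_in = Z1 + (Z3 || Z2) = 348 + j4.149 Ω = 348.1∠0.7° Ω.

Z = 348 + j4.149 Ω = 348.1∠0.7° Ω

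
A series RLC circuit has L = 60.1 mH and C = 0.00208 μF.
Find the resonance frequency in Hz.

Step 1 — Resonance condition Im(Z)=0 gives ω₀ = 1/√(LC).
Step 2 — ω₀ = 1/√(0.0601·2.08e-09) = 8.944e+04 rad/s.
Step 3 — f₀ = ω₀/(2π) = 1.423e+04 Hz.

f₀ = 1.423e+04 Hz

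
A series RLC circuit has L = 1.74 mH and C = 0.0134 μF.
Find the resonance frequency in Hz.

Step 1 — Resonance condition Im(Z)=0 gives ω₀ = 1/√(LC).
Step 2 — ω₀ = 1/√(0.00174·1.34e-08) = 2.071e+05 rad/s.
Step 3 — f₀ = ω₀/(2π) = 3.296e+04 Hz.

f₀ = 3.296e+04 Hz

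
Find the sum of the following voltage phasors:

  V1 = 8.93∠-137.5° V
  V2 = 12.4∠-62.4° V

Step 1 — Convert each phasor to rectangular form:
  V1 = 8.93·(cos(-137.5°) + j·sin(-137.5°)) = -6.584 - j6.033 V
  V2 = 12.4·(cos(-62.4°) + j·sin(-62.4°)) = 5.745 - j10.99 V
Step 2 — Sum components: V_total = -0.839 - j17.02 V.
Step 3 — Convert to polar: |V_total| = 17.04 V, ∠V_total = -92.8°.

V_total = 17.04∠-92.8° V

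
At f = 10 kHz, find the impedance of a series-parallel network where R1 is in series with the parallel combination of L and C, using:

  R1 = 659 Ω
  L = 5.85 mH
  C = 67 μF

Step 1 — Angular frequency: ω = 2π·f = 2π·1e+04 = 6.283e+04 rad/s.
Step 2 — Component impedances:
  R1: Z = R = 659 Ω
  L: Z = jωL = j·6.283e+04·0.00585 = 0 + j367.6 Ω
  C: Z = 1/(jωC) = -j/(ω·C) = 0 - j0.2375 Ω
Step 3 — Parallel branch: L || C = 1/(1/L + 1/C) = 0 - j0.2377 Ω.
Step 4 — Series with R1: Z_total = R1 + (L || C) = 659 - j0.2377 Ω = 659∠-0.0° Ω.

Z = 659 - j0.2377 Ω = 659∠-0.0° Ω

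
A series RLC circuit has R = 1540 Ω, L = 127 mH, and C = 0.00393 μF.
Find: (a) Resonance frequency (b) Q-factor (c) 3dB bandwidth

Step 1 — Resonance: ω₀ = 1/√(LC) = 1/√(0.127·3.93e-09) = 4.476e+04 rad/s.
Step 2 — f₀ = ω₀/(2π) = 7124 Hz.
Step 3 — Series Q: Q = ω₀L/R = 4.476e+04·0.127/1540 = 3.691.
Step 4 — Bandwidth: Δω = ω₀/Q = 1.213e+04 rad/s; BW = Δω/(2π) = 1930 Hz.

(a) f₀ = 7124 Hz  (b) Q = 3.691  (c) BW = 1930 Hz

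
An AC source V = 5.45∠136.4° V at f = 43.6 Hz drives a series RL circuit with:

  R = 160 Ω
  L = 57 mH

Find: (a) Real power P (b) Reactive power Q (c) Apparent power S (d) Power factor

Step 1 — Angular frequency: ω = 2π·f = 2π·43.6 = 273.9 rad/s.
Step 2 — Component impedances:
  R: Z = R = 160 Ω
  L: Z = jωL = j·273.9·0.057 = 0 + j15.61 Ω
Step 3 — Series combination: Z_total = R + L = 160 + j15.61 Ω = 160.8∠5.6° Ω.
Step 4 — Source phasor: V = 5.45∠136.4° V = -3.947 + j3.758 V.
Step 5 — Current: I = V / Z = -0.02216 + j0.02565 A = 0.0339∠130.8° A.
Step 6 — Complex power: S = V·I* = 0.1839 + j0.01795 VA.
Step 7 — Real power: P = Re(S) = 0.1839 W.
Step 8 — Reactive power: Q = Im(S) = 0.01795 VAR.
Step 9 — Apparent power: |S| = 0.1848 VA.
Step 10 — Power factor: PF = P/|S| = 0.9953 (lagging).

(a) P = 0.1839 W  (b) Q = 0.01795 VAR  (c) S = 0.1848 VA  (d) PF = 0.9953 (lagging)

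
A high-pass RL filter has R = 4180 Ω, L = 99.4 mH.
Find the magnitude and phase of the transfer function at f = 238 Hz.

Step 1 — Angular frequency: ω = 2π·238 = 1495 rad/s.
Step 2 — Transfer function: H(jω) = jωL/(R + jωL).
Step 3 — Numerator jωL = j·148.6; denominator R + jωL = 4180 + j148.6.
Step 4 — H = 0.001263 + j0.03552.
Step 5 — Magnitude: |H| = 0.03554 (-29.0 dB); phase: φ = 88.0°.

|H| = 0.03554 (-29.0 dB), φ = 88.0°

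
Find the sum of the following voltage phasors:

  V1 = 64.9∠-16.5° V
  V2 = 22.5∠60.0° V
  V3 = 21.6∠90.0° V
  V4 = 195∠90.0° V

Step 1 — Convert each phasor to rectangular form:
  V1 = 64.9·(cos(-16.5°) + j·sin(-16.5°)) = 62.23 - j18.43 V
  V2 = 22.5·(cos(60.0°) + j·sin(60.0°)) = 11.25 + j19.49 V
  V3 = 21.6·(cos(90.0°) + j·sin(90.0°)) = 0 + j21.6 V
  V4 = 195·(cos(90.0°) + j·sin(90.0°)) = 0 + j195 V
Step 2 — Sum components: V_total = 73.48 + j217.7 V.
Step 3 — Convert to polar: |V_total| = 229.7 V, ∠V_total = 71.3°.

V_total = 229.7∠71.3° V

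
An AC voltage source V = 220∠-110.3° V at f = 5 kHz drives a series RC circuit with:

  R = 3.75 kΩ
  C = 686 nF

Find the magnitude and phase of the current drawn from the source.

Step 1 — Angular frequency: ω = 2π·f = 2π·5000 = 3.142e+04 rad/s.
Step 2 — Component impedances:
  R: Z = R = 3750 Ω
  C: Z = 1/(jωC) = -j/(ω·C) = 0 - j46.4 Ω
Step 3 — Series combination: Z_total = R + C = 3750 - j46.4 Ω = 3750∠-0.7° Ω.
Step 4 — Source phasor: V = 220∠-110.3° V = -76.33 - j206.3 V.
Step 5 — Ohm's law: I = V / Z_total = (-76.33 - j206.3) / (3750 - j46.4) = -0.01967 - j0.05527 A.
Step 6 — Convert to polar: |I| = 0.05866 A, ∠I = -109.6°.

I = 0.05866∠-109.6° A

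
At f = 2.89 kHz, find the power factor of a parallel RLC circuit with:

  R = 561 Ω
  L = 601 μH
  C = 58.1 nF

Step 1 — Angular frequency: ω = 2π·f = 2π·2890 = 1.816e+04 rad/s.
Step 2 — Component impedances:
  R: Z = R = 561 Ω
  L: Z = jωL = j·1.816e+04·0.000601 = 0 + j10.91 Ω
  C: Z = 1/(jωC) = -j/(ω·C) = 0 - j947.9 Ω
Step 3 — Parallel combination: 1/Z_total = 1/R + 1/L + 1/C; Z_total = 0.2172 + j11.04 Ω = 11.04∠88.9° Ω.
Step 4 — Power factor: PF = cos(φ) = Re(Z)/|Z| = 0.21719/11.038 = 0.01968.
Step 5 — Type: Im(Z) = 11.04 ⇒ lagging (phase φ = 88.9°).

PF = 0.01968 (lagging, φ = 88.9°)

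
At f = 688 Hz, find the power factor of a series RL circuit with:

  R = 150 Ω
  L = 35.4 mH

Step 1 — Angular frequency: ω = 2π·f = 2π·688 = 4323 rad/s.
Step 2 — Component impedances:
  R: Z = R = 150 Ω
  L: Z = jωL = j·4323·0.0354 = 0 + j153 Ω
Step 3 — Series combination: Z_total = R + L = 150 + j153 Ω = 214.3∠45.6° Ω.
Step 4 — Power factor: PF = cos(φ) = Re(Z)/|Z| = 150/214.3 = 0.7.
Step 5 — Type: Im(Z) = 153 ⇒ lagging (phase φ = 45.6°).

PF = 0.7 (lagging, φ = 45.6°)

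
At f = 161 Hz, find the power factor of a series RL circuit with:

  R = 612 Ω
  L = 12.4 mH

Step 1 — Angular frequency: ω = 2π·f = 2π·161 = 1012 rad/s.
Step 2 — Component impedances:
  R: Z = R = 612 Ω
  L: Z = jωL = j·1012·0.0124 = 0 + j12.54 Ω
Step 3 — Series combination: Z_total = R + L = 612 + j12.54 Ω = 612.1∠1.2° Ω.
Step 4 — Power factor: PF = cos(φ) = Re(Z)/|Z| = 612/612.1 = 0.9998.
Step 5 — Type: Im(Z) = 12.54 ⇒ lagging (phase φ = 1.2°).

PF = 0.9998 (lagging, φ = 1.2°)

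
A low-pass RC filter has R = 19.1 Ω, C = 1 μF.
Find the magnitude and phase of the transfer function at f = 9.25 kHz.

Step 1 — Angular frequency: ω = 2π·9250 = 5.812e+04 rad/s.
Step 2 — Transfer function: H(jω) = 1/(1 + jωRC).
Step 3 — Denominator: 1 + jωRC = 1 + j·5.812e+04·19.1·1e-06 = 1 + j1.11.
Step 4 — H = 0.448 - j0.4973.
Step 5 — Magnitude: |H| = 0.6693 (-3.5 dB); phase: φ = -48.0°.

|H| = 0.6693 (-3.5 dB), φ = -48.0°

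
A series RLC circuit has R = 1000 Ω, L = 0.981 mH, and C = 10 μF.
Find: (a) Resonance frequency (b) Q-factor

Step 1 — Resonance condition Im(Z)=0 gives ω₀ = 1/√(LC).
Step 2 — ω₀ = 1/√(0.000981·1e-05) = 1.01e+04 rad/s.
Step 3 — f₀ = ω₀/(2π) = 1607 Hz.
Step 4 — Series Q: Q = ω₀L/R = 1.01e+04·0.000981/1000 = 0.009905.

(a) f₀ = 1607 Hz  (b) Q = 0.009905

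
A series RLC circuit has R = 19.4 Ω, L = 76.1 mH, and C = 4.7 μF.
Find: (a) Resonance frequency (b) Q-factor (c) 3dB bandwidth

Step 1 — Resonance: ω₀ = 1/√(LC) = 1/√(0.0761·4.7e-06) = 1672 rad/s.
Step 2 — f₀ = ω₀/(2π) = 266.1 Hz.
Step 3 — Series Q: Q = ω₀L/R = 1672·0.0761/19.4 = 6.559.
Step 4 — Bandwidth: Δω = ω₀/Q = 254.9 rad/s; BW = Δω/(2π) = 40.57 Hz.

(a) f₀ = 266.1 Hz  (b) Q = 6.559  (c) BW = 40.57 Hz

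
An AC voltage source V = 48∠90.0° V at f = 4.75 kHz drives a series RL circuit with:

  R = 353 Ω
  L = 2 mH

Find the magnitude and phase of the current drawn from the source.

Step 1 — Angular frequency: ω = 2π·f = 2π·4750 = 2.985e+04 rad/s.
Step 2 — Component impedances:
  R: Z = R = 353 Ω
  L: Z = jωL = j·2.985e+04·0.002 = 0 + j59.69 Ω
Step 3 — Series combination: Z_total = R + L = 353 + j59.69 Ω = 358∠9.6° Ω.
Step 4 — Source phasor: V = 48∠90.0° V = 0 + j48 V.
Step 5 — Ohm's law: I = V / Z_total = (0 + j48) / (353 + j59.69) = 0.02235 + j0.1322 A.
Step 6 — Convert to polar: |I| = 0.1341 A, ∠I = 80.4°.

I = 0.1341∠80.4° A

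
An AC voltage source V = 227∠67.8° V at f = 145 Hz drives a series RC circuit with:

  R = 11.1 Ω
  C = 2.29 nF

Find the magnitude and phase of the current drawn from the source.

Step 1 — Angular frequency: ω = 2π·f = 2π·145 = 911.1 rad/s.
Step 2 — Component impedances:
  R: Z = R = 11.1 Ω
  C: Z = 1/(jωC) = -j/(ω·C) = 0 - j4.793e+05 Ω
Step 3 — Series combination: Z_total = R + C = 11.1 - j4.793e+05 Ω = 4.793e+05∠-90.0° Ω.
Step 4 — Source phasor: V = 227∠67.8° V = 85.77 + j210.2 V.
Step 5 — Ohm's law: I = V / Z_total = (85.77 + j210.2) / (11.1 - j4.793e+05) = -0.0004385 + j0.000179 A.
Step 6 — Convert to polar: |I| = 0.0004736 A, ∠I = 157.8°.

I = 0.0004736∠157.8° A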